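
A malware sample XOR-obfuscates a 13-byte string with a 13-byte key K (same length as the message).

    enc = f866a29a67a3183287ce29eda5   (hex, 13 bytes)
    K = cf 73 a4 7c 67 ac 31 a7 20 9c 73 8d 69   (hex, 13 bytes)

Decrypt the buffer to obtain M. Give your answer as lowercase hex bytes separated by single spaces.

37 15 06 e6 00 0f 29 95 a7 52 5a 60 cc

XOR is its own inverse, so applying the key byte-wise gives the result directly.
11111000 xor 11001111 = 00110111
01100110 xor 01110011 = 00010101
10100010 xor 10100100 = 00000110
10011010 xor 01111100 = 11100110
01100111 xor 01100111 = 00000000
10100011 xor 10101100 = 00001111
00011000 xor 00110001 = 00101001
00110010 xor 10100111 = 10010101
10000111 xor 00100000 = 10100111
11001110 xor 10011100 = 01010010
00101001 xor 01110011 = 01011010
11101101 xor 10001101 = 01100000
10100101 xor 01101001 = 11001100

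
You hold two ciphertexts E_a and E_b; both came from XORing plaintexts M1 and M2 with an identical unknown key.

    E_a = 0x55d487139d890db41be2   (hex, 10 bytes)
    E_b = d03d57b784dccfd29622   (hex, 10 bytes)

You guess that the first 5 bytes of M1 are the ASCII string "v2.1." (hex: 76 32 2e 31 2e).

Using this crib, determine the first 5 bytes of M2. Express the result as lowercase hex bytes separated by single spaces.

f3 db fe 95 37

First, E_a ⊕ E_b = (M1 ⊕ K) ⊕ (M2 ⊕ K) = M1 ⊕ M2, so the key drops out. Then M2 = (M1 ⊕ M2) ⊕ M1 over the first 5 bytes.
byte 0: (55 XOR d0) XOR 76 = 85 XOR 76 = f3
byte 1: (d4 XOR 3d) XOR 32 = e9 XOR 32 = db
byte 2: (87 XOR 57) XOR 2e = d0 XOR 2e = fe
byte 3: (13 XOR b7) XOR 31 = a4 XOR 31 = 95
byte 4: (9d XOR 84) XOR 2e = 19 XOR 2e = 37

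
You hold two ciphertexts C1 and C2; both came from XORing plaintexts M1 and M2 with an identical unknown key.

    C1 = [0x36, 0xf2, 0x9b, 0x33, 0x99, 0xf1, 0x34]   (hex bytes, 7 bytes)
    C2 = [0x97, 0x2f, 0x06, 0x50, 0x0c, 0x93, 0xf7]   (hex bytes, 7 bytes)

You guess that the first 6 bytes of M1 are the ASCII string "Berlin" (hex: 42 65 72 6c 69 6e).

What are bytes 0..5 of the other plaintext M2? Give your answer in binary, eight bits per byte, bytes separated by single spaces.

First, C1 ⊕ C2 = (M1 ⊕ K) ⊕ (M2 ⊕ K) = M1 ⊕ M2, so the key drops out. Then M2 = (M1 ⊕ M2) ⊕ M1 over the first 6 bytes.
byte 0: (36 ⊕ 97) ⊕ 42 = a1 ⊕ 42 = e3
byte 1: (f2 ⊕ 2f) ⊕ 65 = dd ⊕ 65 = b8
byte 2: (9b ⊕ 06) ⊕ 72 = 9d ⊕ 72 = ef
byte 3: (33 ⊕ 50) ⊕ 6c = 63 ⊕ 6c = 0f
byte 4: (99 ⊕ 0c) ⊕ 69 = 95 ⊕ 69 = fc
byte 5: (f1 ⊕ 93) ⊕ 6e = 62 ⊕ 6e = 0c

11100011 10111000 11101111 00001111 11111100 00001100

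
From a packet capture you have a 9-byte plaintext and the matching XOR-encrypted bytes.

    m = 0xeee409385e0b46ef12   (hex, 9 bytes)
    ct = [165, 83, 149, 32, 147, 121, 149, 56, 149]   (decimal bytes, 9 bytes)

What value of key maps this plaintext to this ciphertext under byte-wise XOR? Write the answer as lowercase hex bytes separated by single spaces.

Since ct = m ⊕ key, XORing both sides with m gives key = m ⊕ ct.
byte 0: ee xor a5 = 4b
byte 1: e4 xor 53 = b7
byte 2: 09 xor 95 = 9c
byte 3: 38 xor 20 = 18
byte 4: 5e xor 93 = cd
byte 5: 0b xor 79 = 72
byte 6: 46 xor 95 = d3
byte 7: ef xor 38 = d7
byte 8: 12 xor 95 = 87

4b b7 9c 18 cd 72 d3 d7 87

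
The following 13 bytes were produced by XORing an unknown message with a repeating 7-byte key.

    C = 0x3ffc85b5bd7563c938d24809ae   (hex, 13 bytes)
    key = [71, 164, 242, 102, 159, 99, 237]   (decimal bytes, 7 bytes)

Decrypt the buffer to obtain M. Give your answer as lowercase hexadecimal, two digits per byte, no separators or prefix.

785877d322168e8e9c202e96cd

The 7-byte key repeats, so the effective keystream is 47 a4 f2 66 9f 63 ed 47 a4 f2 66 9f 63.
byte 0: 3f ^ 47 = 78
byte 1: fc ^ a4 = 58
byte 2: 85 ^ f2 = 77
byte 3: b5 ^ 66 = d3
byte 4: bd ^ 9f = 22
byte 5: 75 ^ 63 = 16
byte 6: 63 ^ ed = 8e
byte 7: c9 ^ 47 = 8e
byte 8: 38 ^ a4 = 9c
byte 9: d2 ^ f2 = 20
byte 10: 48 ^ 66 = 2e
byte 11: 09 ^ 9f = 96
byte 12: ae ^ 63 = cd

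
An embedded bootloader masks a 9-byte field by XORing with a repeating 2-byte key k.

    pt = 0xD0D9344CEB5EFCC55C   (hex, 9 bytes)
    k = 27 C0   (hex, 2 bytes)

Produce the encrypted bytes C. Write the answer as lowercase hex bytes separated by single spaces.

The 2-byte key repeats, so the effective keystream is 27 c0 27 c0 27 c0 27 c0 27.
byte 0: d0 ^ 27 = f7
byte 1: d9 ^ c0 = 19
byte 2: 34 ^ 27 = 13
byte 3: 4c ^ c0 = 8c
byte 4: eb ^ 27 = cc
byte 5: 5e ^ c0 = 9e
byte 6: fc ^ 27 = db
byte 7: c5 ^ c0 = 05
byte 8: 5c ^ 27 = 7b

f7 19 13 8c cc 9e db 05 7b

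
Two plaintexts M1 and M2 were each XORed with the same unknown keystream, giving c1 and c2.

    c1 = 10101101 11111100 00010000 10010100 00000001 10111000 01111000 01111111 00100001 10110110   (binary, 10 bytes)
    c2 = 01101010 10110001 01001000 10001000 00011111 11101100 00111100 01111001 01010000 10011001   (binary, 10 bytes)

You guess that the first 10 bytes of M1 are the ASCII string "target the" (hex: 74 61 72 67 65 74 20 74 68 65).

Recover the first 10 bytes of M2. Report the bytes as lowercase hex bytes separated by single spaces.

First, c1 ⊕ c2 = (M1 ⊕ K) ⊕ (M2 ⊕ K) = M1 ⊕ M2, so the key drops out. Then M2 = (M1 ⊕ M2) ⊕ M1 over the first 10 bytes.
byte 0: (ad xor 6a) xor 74 = c7 xor 74 = b3
byte 1: (fc xor b1) xor 61 = 4d xor 61 = 2c
byte 2: (10 xor 48) xor 72 = 58 xor 72 = 2a
byte 3: (94 xor 88) xor 67 = 1c xor 67 = 7b
byte 4: (01 xor 1f) xor 65 = 1e xor 65 = 7b
byte 5: (b8 xor ec) xor 74 = 54 xor 74 = 20
byte 6: (78 xor 3c) xor 20 = 44 xor 20 = 64
byte 7: (7f xor 79) xor 74 = 06 xor 74 = 72
byte 8: (21 xor 50) xor 68 = 71 xor 68 = 19
byte 9: (b6 xor 99) xor 65 = 2f xor 65 = 4a

b3 2c 2a 7b 7b 20 64 72 19 4a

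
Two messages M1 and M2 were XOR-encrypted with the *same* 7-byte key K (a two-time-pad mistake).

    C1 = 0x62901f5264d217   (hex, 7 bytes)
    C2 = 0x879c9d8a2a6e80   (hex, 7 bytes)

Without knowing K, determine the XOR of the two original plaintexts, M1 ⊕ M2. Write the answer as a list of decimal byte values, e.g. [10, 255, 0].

C1 ⊕ C2 = (M1 ⊕ K) ⊕ (M2 ⊕ K) = M1 ⊕ M2 — the shared key cancels under XOR.
62 ^ 87 = e5
90 ^ 9c = 0c
1f ^ 9d = 82
52 ^ 8a = d8
64 ^ 2a = 4e
d2 ^ 6e = bc
17 ^ 80 = 97

[229, 12, 130, 216, 78, 188, 151]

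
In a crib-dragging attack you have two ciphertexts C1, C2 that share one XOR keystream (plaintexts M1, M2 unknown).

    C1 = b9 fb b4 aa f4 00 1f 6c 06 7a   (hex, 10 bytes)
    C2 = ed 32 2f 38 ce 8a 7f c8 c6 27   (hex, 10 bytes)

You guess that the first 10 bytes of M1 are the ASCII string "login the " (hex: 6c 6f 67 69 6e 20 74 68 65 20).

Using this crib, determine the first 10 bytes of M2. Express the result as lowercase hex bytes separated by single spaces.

38 a6 fc fb 54 aa 14 cc a5 7d

First, C1 ⊕ C2 = (M1 ⊕ K) ⊕ (M2 ⊕ K) = M1 ⊕ M2, so the key drops out. Then M2 = (M1 ⊕ M2) ⊕ M1 over the first 10 bytes.
byte 0: (b9 XOR ed) XOR 6c = 54 XOR 6c = 38
byte 1: (fb XOR 32) XOR 6f = c9 XOR 6f = a6
byte 2: (b4 XOR 2f) XOR 67 = 9b XOR 67 = fc
byte 3: (aa XOR 38) XOR 69 = 92 XOR 69 = fb
byte 4: (f4 XOR ce) XOR 6e = 3a XOR 6e = 54
byte 5: (00 XOR 8a) XOR 20 = 8a XOR 20 = aa
byte 6: (1f XOR 7f) XOR 74 = 60 XOR 74 = 14
byte 7: (6c XOR c8) XOR 68 = a4 XOR 68 = cc
byte 8: (06 XOR c6) XOR 65 = c0 XOR 65 = a5
byte 9: (7a XOR 27) XOR 20 = 5d XOR 20 = 7d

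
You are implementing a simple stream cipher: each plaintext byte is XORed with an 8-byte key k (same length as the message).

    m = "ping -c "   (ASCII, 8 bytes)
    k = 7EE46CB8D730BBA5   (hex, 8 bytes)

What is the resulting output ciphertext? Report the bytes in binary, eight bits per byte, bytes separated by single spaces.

XOR is its own inverse, so applying the key byte-wise gives the result directly.
byte 0: 112 ⊕ 126 =  14
byte 1: 105 ⊕ 228 = 141
byte 2: 110 ⊕ 108 =   2
byte 3: 103 ⊕ 184 = 223
byte 4:  32 ⊕ 215 = 247
byte 5:  45 ⊕  48 =  29
byte 6:  99 ⊕ 187 = 216
byte 7:  32 ⊕ 165 = 133

00001110 10001101 00000010 11011111 11110111 00011101 11011000 10000101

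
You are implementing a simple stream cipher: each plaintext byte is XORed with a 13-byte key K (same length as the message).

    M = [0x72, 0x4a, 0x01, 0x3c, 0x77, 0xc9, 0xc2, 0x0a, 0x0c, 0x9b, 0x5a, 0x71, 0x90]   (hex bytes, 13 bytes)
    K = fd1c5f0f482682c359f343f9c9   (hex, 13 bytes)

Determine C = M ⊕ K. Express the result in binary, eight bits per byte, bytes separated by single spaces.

10001111 01010110 01011110 00110011 00111111 11101111 01000000 11001001 01010101 01101000 00011001 10001000 01011001

XOR is its own inverse, so applying the key byte-wise gives the result directly.
72 xor fd = 8f
4a xor 1c = 56
01 xor 5f = 5e
3c xor 0f = 33
77 xor 48 = 3f
c9 xor 26 = ef
c2 xor 82 = 40
0a xor c3 = c9
0c xor 59 = 55
9b xor f3 = 68
5a xor 43 = 19
71 xor f9 = 88
90 xor c9 = 59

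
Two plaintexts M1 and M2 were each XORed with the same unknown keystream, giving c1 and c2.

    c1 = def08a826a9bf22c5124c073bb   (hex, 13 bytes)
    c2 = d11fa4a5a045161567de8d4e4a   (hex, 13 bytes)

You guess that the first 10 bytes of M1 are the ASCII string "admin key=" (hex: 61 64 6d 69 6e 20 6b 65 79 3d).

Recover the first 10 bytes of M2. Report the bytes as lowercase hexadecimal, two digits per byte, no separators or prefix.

First, c1 ⊕ c2 = (M1 ⊕ K) ⊕ (M2 ⊕ K) = M1 ⊕ M2, so the key drops out. Then M2 = (M1 ⊕ M2) ⊕ M1 over the first 10 bytes.
byte 0: (de XOR d1) XOR 61 = 0f XOR 61 = 6e
byte 1: (f0 XOR 1f) XOR 64 = ef XOR 64 = 8b
byte 2: (8a XOR a4) XOR 6d = 2e XOR 6d = 43
byte 3: (82 XOR a5) XOR 69 = 27 XOR 69 = 4e
byte 4: (6a XOR a0) XOR 6e = ca XOR 6e = a4
byte 5: (9b XOR 45) XOR 20 = de XOR 20 = fe
byte 6: (f2 XOR 16) XOR 6b = e4 XOR 6b = 8f
byte 7: (2c XOR 15) XOR 65 = 39 XOR 65 = 5c
byte 8: (51 XOR 67) XOR 79 = 36 XOR 79 = 4f
byte 9: (24 XOR de) XOR 3d = fa XOR 3d = c7

6e8b434ea4fe8f5c4fc7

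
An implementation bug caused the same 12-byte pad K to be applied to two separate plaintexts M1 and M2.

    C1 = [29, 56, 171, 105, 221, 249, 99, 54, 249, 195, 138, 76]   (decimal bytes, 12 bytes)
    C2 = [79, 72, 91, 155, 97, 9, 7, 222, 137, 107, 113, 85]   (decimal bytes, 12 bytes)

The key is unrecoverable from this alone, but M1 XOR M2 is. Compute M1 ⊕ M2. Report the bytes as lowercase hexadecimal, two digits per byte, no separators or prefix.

C1 ⊕ C2 = (M1 ⊕ K) ⊕ (M2 ⊕ K) = M1 ⊕ M2 — the shared key cancels under XOR.
 29 ^  79 =  82
 56 ^  72 = 112
171 ^  91 = 240
105 ^ 155 = 242
221 ^  97 = 188
249 ^   9 = 240
 99 ^   7 = 100
 54 ^ 222 = 232
249 ^ 137 = 112
195 ^ 107 = 168
138 ^ 113 = 251
 76 ^  85 =  25

5270f0f2bcf064e870a8fb19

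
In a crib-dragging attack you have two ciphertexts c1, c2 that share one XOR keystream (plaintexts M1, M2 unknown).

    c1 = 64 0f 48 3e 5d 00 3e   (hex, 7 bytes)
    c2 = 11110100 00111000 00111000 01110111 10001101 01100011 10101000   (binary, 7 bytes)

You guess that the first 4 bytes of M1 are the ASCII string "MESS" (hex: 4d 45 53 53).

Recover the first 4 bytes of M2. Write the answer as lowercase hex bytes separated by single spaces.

dd 72 23 1a

First, c1 ⊕ c2 = (M1 ⊕ K) ⊕ (M2 ⊕ K) = M1 ⊕ M2, so the key drops out. Then M2 = (M1 ⊕ M2) ⊕ M1 over the first 4 bytes.
byte 0: (64 ^ f4) ^ 4d = 90 ^ 4d = dd
byte 1: (0f ^ 38) ^ 45 = 37 ^ 45 = 72
byte 2: (48 ^ 38) ^ 53 = 70 ^ 53 = 23
byte 3: (3e ^ 77) ^ 53 = 49 ^ 53 = 1a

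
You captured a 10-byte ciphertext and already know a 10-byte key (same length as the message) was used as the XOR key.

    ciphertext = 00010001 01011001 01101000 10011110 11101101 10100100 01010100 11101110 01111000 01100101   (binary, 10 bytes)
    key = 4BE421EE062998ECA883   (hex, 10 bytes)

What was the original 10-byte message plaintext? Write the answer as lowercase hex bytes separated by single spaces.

XOR is its own inverse, so applying the key byte-wise gives the result directly.
byte 0: 11 ⊕ 4b = 5a
byte 1: 59 ⊕ e4 = bd
byte 2: 68 ⊕ 21 = 49
byte 3: 9e ⊕ ee = 70
byte 4: ed ⊕ 06 = eb
byte 5: a4 ⊕ 29 = 8d
byte 6: 54 ⊕ 98 = cc
byte 7: ee ⊕ ec = 02
byte 8: 78 ⊕ a8 = d0
byte 9: 65 ⊕ 83 = e6

5a bd 49 70 eb 8d cc 02 d0 e6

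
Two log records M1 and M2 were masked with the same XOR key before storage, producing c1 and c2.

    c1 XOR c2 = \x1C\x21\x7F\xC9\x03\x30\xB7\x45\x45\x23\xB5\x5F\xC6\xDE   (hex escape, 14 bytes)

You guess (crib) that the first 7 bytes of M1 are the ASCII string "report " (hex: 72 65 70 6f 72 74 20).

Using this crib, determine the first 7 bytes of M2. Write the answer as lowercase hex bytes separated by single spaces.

6e 44 0f a6 71 44 97

Since c1 ⊕ c2 = M1 ⊕ M2, XORing with the guessed M1 bytes yields the corresponding M2 bytes: M2 = (c1 ⊕ c2) ⊕ M1.
1c ^ 72 = 6e
21 ^ 65 = 44
7f ^ 70 = 0f
c9 ^ 6f = a6
03 ^ 72 = 71
30 ^ 74 = 44
b7 ^ 20 = 97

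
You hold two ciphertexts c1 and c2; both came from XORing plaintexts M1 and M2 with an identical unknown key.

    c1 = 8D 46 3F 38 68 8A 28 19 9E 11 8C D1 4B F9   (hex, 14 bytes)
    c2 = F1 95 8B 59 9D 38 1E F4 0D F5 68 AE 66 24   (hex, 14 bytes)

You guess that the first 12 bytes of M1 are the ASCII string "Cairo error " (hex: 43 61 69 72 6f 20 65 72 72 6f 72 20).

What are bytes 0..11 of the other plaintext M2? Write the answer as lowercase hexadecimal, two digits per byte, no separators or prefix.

First, c1 ⊕ c2 = (M1 ⊕ K) ⊕ (M2 ⊕ K) = M1 ⊕ M2, so the key drops out. Then M2 = (M1 ⊕ M2) ⊕ M1 over the first 12 bytes.
byte 0: (8d ^ f1) ^ 43 = 7c ^ 43 = 3f
byte 1: (46 ^ 95) ^ 61 = d3 ^ 61 = b2
byte 2: (3f ^ 8b) ^ 69 = b4 ^ 69 = dd
byte 3: (38 ^ 59) ^ 72 = 61 ^ 72 = 13
byte 4: (68 ^ 9d) ^ 6f = f5 ^ 6f = 9a
byte 5: (8a ^ 38) ^ 20 = b2 ^ 20 = 92
byte 6: (28 ^ 1e) ^ 65 = 36 ^ 65 = 53
byte 7: (19 ^ f4) ^ 72 = ed ^ 72 = 9f
byte 8: (9e ^ 0d) ^ 72 = 93 ^ 72 = e1
byte 9: (11 ^ f5) ^ 6f = e4 ^ 6f = 8b
byte 10: (8c ^ 68) ^ 72 = e4 ^ 72 = 96
byte 11: (d1 ^ ae) ^ 20 = 7f ^ 20 = 5f

3fb2dd139a92539fe18b965f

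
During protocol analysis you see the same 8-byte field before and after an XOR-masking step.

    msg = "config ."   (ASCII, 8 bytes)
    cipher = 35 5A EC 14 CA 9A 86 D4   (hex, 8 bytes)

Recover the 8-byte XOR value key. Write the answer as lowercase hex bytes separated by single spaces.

56 35 82 72 a3 fd a6 fa

Since cipher = msg ⊕ key, XORing both sides with msg gives key = msg ⊕ cipher.
byte 0: 63 ^ 35 = 56
byte 1: 6f ^ 5a = 35
byte 2: 6e ^ ec = 82
byte 3: 66 ^ 14 = 72
byte 4: 69 ^ ca = a3
byte 5: 67 ^ 9a = fd
byte 6: 20 ^ 86 = a6
byte 7: 2e ^ d4 = fa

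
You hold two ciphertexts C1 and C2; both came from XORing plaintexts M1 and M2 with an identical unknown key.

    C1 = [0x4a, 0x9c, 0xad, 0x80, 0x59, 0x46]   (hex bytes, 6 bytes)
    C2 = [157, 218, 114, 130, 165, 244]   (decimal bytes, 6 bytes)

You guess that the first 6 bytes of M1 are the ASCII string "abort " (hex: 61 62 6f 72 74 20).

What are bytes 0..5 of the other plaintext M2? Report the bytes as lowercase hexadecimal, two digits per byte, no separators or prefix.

b624b0708892

First, C1 ⊕ C2 = (M1 ⊕ K) ⊕ (M2 ⊕ K) = M1 ⊕ M2, so the key drops out. Then M2 = (M1 ⊕ M2) ⊕ M1 over the first 6 bytes.
byte 0: (4a ^ 9d) ^ 61 = d7 ^ 61 = b6
byte 1: (9c ^ da) ^ 62 = 46 ^ 62 = 24
byte 2: (ad ^ 72) ^ 6f = df ^ 6f = b0
byte 3: (80 ^ 82) ^ 72 = 02 ^ 72 = 70
byte 4: (59 ^ a5) ^ 74 = fc ^ 74 = 88
byte 5: (46 ^ f4) ^ 20 = b2 ^ 20 = 92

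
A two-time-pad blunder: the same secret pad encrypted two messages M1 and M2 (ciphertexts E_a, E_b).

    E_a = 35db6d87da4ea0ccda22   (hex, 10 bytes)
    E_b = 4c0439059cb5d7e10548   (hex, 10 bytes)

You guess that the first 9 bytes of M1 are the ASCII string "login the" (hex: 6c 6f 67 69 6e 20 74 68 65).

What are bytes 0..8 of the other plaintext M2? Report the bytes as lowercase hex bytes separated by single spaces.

15 b0 33 eb 28 db 03 45 ba

First, E_a ⊕ E_b = (M1 ⊕ K) ⊕ (M2 ⊕ K) = M1 ⊕ M2, so the key drops out. Then M2 = (M1 ⊕ M2) ⊕ M1 over the first 9 bytes.
byte 0: (35 ^ 4c) ^ 6c = 79 ^ 6c = 15
byte 1: (db ^ 04) ^ 6f = df ^ 6f = b0
byte 2: (6d ^ 39) ^ 67 = 54 ^ 67 = 33
byte 3: (87 ^ 05) ^ 69 = 82 ^ 69 = eb
byte 4: (da ^ 9c) ^ 6e = 46 ^ 6e = 28
byte 5: (4e ^ b5) ^ 20 = fb ^ 20 = db
byte 6: (a0 ^ d7) ^ 74 = 77 ^ 74 = 03
byte 7: (cc ^ e1) ^ 68 = 2d ^ 68 = 45
byte 8: (da ^ 05) ^ 65 = df ^ 65 = ba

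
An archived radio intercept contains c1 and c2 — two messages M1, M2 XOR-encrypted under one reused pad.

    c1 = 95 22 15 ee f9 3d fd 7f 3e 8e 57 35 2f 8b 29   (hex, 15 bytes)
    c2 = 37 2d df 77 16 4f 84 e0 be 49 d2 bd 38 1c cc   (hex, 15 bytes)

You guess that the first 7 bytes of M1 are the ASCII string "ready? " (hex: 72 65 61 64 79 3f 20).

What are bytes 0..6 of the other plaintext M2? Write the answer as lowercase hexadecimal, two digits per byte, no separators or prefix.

d06aabfd964d59

First, c1 ⊕ c2 = (M1 ⊕ K) ⊕ (M2 ⊕ K) = M1 ⊕ M2, so the key drops out. Then M2 = (M1 ⊕ M2) ⊕ M1 over the first 7 bytes.
byte 0: (95 ⊕ 37) ⊕ 72 = a2 ⊕ 72 = d0
byte 1: (22 ⊕ 2d) ⊕ 65 = 0f ⊕ 65 = 6a
byte 2: (15 ⊕ df) ⊕ 61 = ca ⊕ 61 = ab
byte 3: (ee ⊕ 77) ⊕ 64 = 99 ⊕ 64 = fd
byte 4: (f9 ⊕ 16) ⊕ 79 = ef ⊕ 79 = 96
byte 5: (3d ⊕ 4f) ⊕ 3f = 72 ⊕ 3f = 4d
byte 6: (fd ⊕ 84) ⊕ 20 = 79 ⊕ 20 = 59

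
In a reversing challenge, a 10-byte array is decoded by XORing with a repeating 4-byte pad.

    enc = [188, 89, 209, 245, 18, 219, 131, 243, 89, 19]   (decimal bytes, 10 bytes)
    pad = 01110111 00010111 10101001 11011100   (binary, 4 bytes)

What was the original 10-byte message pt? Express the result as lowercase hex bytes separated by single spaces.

cb 4e 78 29 65 cc 2a 2f 2e 04

The 4-byte key repeats, so the effective keystream is 77 17 a9 dc 77 17 a9 dc 77 17.
byte 0: 10111100 XOR 01110111 = 11001011
byte 1: 01011001 XOR 00010111 = 01001110
byte 2: 11010001 XOR 10101001 = 01111000
byte 3: 11110101 XOR 11011100 = 00101001
byte 4: 00010010 XOR 01110111 = 01100101
byte 5: 11011011 XOR 00010111 = 11001100
byte 6: 10000011 XOR 10101001 = 00101010
byte 7: 11110011 XOR 11011100 = 00101111
byte 8: 01011001 XOR 01110111 = 00101110
byte 9: 00010011 XOR 00010111 = 00000100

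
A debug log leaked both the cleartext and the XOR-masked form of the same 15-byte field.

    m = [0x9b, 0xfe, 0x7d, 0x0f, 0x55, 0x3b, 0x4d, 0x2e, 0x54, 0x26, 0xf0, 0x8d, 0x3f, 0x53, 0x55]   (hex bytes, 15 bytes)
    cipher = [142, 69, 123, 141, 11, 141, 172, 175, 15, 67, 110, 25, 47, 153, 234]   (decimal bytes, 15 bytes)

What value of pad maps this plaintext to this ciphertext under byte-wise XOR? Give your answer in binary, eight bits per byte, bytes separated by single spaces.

00010101 10111011 00000110 10000010 01011110 10110110 11100001 10000001 01011011 01100101 10011110 10010100 00010000 11001010 10111111

Since cipher = m ⊕ pad, XORing both sides with m gives pad = m ⊕ cipher.
byte 0: 9b XOR 8e = 15
byte 1: fe XOR 45 = bb
byte 2: 7d XOR 7b = 06
byte 3: 0f XOR 8d = 82
byte 4: 55 XOR 0b = 5e
byte 5: 3b XOR 8d = b6
byte 6: 4d XOR ac = e1
byte 7: 2e XOR af = 81
byte 8: 54 XOR 0f = 5b
byte 9: 26 XOR 43 = 65
byte 10: f0 XOR 6e = 9e
byte 11: 8d XOR 19 = 94
byte 12: 3f XOR 2f = 10
byte 13: 53 XOR 99 = ca
byte 14: 55 XOR ea = bf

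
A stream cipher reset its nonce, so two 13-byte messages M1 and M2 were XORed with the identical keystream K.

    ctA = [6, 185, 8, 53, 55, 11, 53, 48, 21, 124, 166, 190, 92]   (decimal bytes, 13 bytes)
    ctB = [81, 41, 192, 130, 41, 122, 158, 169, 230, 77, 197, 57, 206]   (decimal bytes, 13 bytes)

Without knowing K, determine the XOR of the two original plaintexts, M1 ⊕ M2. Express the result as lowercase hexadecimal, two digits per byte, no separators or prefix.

ctA ⊕ ctB = (M1 ⊕ K) ⊕ (M2 ⊕ K) = M1 ⊕ M2 — the shared key cancels under XOR.
06 xor 51 = 57
b9 xor 29 = 90
08 xor c0 = c8
35 xor 82 = b7
37 xor 29 = 1e
0b xor 7a = 71
35 xor 9e = ab
30 xor a9 = 99
15 xor e6 = f3
7c xor 4d = 31
a6 xor c5 = 63
be xor 39 = 87
5c xor ce = 92

5790c8b71e71ab99f331638792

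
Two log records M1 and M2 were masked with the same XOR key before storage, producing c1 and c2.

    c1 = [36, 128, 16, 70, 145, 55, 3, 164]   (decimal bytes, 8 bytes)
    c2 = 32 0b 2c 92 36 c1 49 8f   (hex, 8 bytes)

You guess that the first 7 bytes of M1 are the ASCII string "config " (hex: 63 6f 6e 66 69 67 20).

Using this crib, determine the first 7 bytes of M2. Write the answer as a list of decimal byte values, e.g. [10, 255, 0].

[117, 228, 82, 178, 206, 145, 106]

First, c1 ⊕ c2 = (M1 ⊕ K) ⊕ (M2 ⊕ K) = M1 ⊕ M2, so the key drops out. Then M2 = (M1 ⊕ M2) ⊕ M1 over the first 7 bytes.
byte 0: (24 xor 32) xor 63 = 16 xor 63 = 75
byte 1: (80 xor 0b) xor 6f = 8b xor 6f = e4
byte 2: (10 xor 2c) xor 6e = 3c xor 6e = 52
byte 3: (46 xor 92) xor 66 = d4 xor 66 = b2
byte 4: (91 xor 36) xor 69 = a7 xor 69 = ce
byte 5: (37 xor c1) xor 67 = f6 xor 67 = 91
byte 6: (03 xor 49) xor 20 = 4a xor 20 = 6a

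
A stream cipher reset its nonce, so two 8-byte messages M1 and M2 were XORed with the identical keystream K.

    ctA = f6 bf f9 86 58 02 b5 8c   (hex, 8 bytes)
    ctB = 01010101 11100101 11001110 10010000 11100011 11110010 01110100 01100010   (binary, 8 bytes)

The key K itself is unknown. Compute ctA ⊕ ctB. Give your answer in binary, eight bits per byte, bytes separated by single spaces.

ctA ⊕ ctB = (M1 ⊕ K) ⊕ (M2 ⊕ K) = M1 ⊕ M2 — the shared key cancels under XOR.
246 xor  85 = 163
191 xor 229 =  90
249 xor 206 =  55
134 xor 144 =  22
 88 xor 227 = 187
  2 xor 242 = 240
181 xor 116 = 193
140 xor  98 = 238

10100011 01011010 00110111 00010110 10111011 11110000 11000001 11101110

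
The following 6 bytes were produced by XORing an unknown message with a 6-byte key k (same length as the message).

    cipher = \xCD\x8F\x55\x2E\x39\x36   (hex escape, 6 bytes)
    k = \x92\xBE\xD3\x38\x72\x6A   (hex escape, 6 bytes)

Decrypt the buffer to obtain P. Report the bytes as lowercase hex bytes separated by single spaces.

XOR is its own inverse, so applying the key byte-wise gives the result directly.
cd ⊕ 92 = 5f
8f ⊕ be = 31
55 ⊕ d3 = 86
2e ⊕ 38 = 16
39 ⊕ 72 = 4b
36 ⊕ 6a = 5c

5f 31 86 16 4b 5c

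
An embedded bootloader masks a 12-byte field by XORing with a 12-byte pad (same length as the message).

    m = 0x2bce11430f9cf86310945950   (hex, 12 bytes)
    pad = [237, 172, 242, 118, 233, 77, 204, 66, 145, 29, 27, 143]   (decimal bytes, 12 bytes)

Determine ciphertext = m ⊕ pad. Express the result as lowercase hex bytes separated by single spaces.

 43 ⊕ 237 = 198
206 ⊕ 172 =  98
 17 ⊕ 242 = 227
 67 ⊕ 118 =  53
 15 ⊕ 233 = 230
156 ⊕  77 = 209
248 ⊕ 204 =  52
 99 ⊕  66 =  33
 16 ⊕ 145 = 129
148 ⊕  29 = 137
 89 ⊕  27 =  66
 80 ⊕ 143 = 223

c6 62 e3 35 e6 d1 34 21 81 89 42 df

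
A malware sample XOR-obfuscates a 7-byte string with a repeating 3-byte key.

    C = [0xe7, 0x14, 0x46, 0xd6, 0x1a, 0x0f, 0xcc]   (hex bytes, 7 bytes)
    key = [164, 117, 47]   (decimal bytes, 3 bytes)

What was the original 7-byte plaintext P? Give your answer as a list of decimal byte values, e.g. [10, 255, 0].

The 3-byte key repeats, so the effective keystream is a4 75 2f a4 75 2f a4.
byte 0: e7 xor a4 = 43
byte 1: 14 xor 75 = 61
byte 2: 46 xor 2f = 69
byte 3: d6 xor a4 = 72
byte 4: 1a xor 75 = 6f
byte 5: 0f xor 2f = 20
byte 6: cc xor a4 = 68

[67, 97, 105, 114, 111, 32, 104]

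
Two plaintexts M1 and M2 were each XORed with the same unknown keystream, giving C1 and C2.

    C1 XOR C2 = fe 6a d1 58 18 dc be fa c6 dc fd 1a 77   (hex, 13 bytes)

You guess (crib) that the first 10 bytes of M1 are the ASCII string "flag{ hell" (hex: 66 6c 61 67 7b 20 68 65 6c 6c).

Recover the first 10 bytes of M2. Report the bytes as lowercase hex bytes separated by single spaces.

Since C1 ⊕ C2 = M1 ⊕ M2, XORing with the guessed M1 bytes yields the corresponding M2 bytes: M2 = (C1 ⊕ C2) ⊕ M1.
fe xor 66 = 98
6a xor 6c = 06
d1 xor 61 = b0
58 xor 67 = 3f
18 xor 7b = 63
dc xor 20 = fc
be xor 68 = d6
fa xor 65 = 9f
c6 xor 6c = aa
dc xor 6c = b0

98 06 b0 3f 63 fc d6 9f aa b0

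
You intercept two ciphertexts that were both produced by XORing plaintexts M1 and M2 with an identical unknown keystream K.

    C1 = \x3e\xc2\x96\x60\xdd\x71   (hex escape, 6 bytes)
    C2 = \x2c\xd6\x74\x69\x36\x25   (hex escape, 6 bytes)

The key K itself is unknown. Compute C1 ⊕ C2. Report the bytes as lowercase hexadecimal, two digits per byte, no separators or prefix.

1214e209eb54

C1 ⊕ C2 = (M1 ⊕ K) ⊕ (M2 ⊕ K) = M1 ⊕ M2 — the shared key cancels under XOR.
byte 0: 00111110 xor 00101100 = 00010010
byte 1: 11000010 xor 11010110 = 00010100
byte 2: 10010110 xor 01110100 = 11100010
byte 3: 01100000 xor 01101001 = 00001001
byte 4: 11011101 xor 00110110 = 11101011
byte 5: 01110001 xor 00100101 = 01010100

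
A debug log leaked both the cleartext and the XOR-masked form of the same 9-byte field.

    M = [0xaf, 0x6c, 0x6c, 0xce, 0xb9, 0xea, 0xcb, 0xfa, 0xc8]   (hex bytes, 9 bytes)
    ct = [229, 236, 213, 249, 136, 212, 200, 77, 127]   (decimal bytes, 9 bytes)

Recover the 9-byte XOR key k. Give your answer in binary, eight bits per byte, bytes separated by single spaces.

Since ct = M ⊕ k, XORing both sides with M gives k = M ⊕ ct.
af xor e5 = 4a
6c xor ec = 80
6c xor d5 = b9
ce xor f9 = 37
b9 xor 88 = 31
ea xor d4 = 3e
cb xor c8 = 03
fa xor 4d = b7
c8 xor 7f = b7

01001010 10000000 10111001 00110111 00110001 00111110 00000011 10110111 10110111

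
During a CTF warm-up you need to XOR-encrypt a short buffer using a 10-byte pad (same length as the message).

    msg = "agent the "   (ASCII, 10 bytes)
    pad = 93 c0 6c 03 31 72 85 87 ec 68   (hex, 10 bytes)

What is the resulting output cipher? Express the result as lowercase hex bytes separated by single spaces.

byte 0: 61 xor 93 = f2
byte 1: 67 xor c0 = a7
byte 2: 65 xor 6c = 09
byte 3: 6e xor 03 = 6d
byte 4: 74 xor 31 = 45
byte 5: 20 xor 72 = 52
byte 6: 74 xor 85 = f1
byte 7: 68 xor 87 = ef
byte 8: 65 xor ec = 89
byte 9: 20 xor 68 = 48

f2 a7 09 6d 45 52 f1 ef 89 48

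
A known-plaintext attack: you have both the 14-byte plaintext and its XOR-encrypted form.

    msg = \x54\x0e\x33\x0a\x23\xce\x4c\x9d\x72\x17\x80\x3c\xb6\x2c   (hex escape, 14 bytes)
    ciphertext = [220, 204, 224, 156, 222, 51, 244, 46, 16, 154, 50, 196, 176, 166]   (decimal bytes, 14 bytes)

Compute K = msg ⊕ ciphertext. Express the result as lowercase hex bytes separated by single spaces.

Since ciphertext = msg ⊕ K, XORing both sides with msg gives K = msg ⊕ ciphertext.
 84 ^ 220 = 136
 14 ^ 204 = 194
 51 ^ 224 = 211
 10 ^ 156 = 150
 35 ^ 222 = 253
206 ^  51 = 253
 76 ^ 244 = 184
157 ^  46 = 179
114 ^  16 =  98
 23 ^ 154 = 141
128 ^  50 = 178
 60 ^ 196 = 248
182 ^ 176 =   6
 44 ^ 166 = 138

88 c2 d3 96 fd fd b8 b3 62 8d b2 f8 06 8a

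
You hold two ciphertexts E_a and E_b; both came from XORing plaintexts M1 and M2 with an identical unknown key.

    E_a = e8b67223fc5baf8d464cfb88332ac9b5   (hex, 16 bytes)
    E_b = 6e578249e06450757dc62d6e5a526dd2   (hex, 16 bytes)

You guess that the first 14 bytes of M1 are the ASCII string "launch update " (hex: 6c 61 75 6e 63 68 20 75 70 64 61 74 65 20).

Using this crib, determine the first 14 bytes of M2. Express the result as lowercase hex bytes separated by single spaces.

ea 80 85 04 7f 57 df 8d 4b ee b7 92 0c 58

First, E_a ⊕ E_b = (M1 ⊕ K) ⊕ (M2 ⊕ K) = M1 ⊕ M2, so the key drops out. Then M2 = (M1 ⊕ M2) ⊕ M1 over the first 14 bytes.
byte 0: (e8 XOR 6e) XOR 6c = 86 XOR 6c = ea
byte 1: (b6 XOR 57) XOR 61 = e1 XOR 61 = 80
byte 2: (72 XOR 82) XOR 75 = f0 XOR 75 = 85
byte 3: (23 XOR 49) XOR 6e = 6a XOR 6e = 04
byte 4: (fc XOR e0) XOR 63 = 1c XOR 63 = 7f
byte 5: (5b XOR 64) XOR 68 = 3f XOR 68 = 57
byte 6: (af XOR 50) XOR 20 = ff XOR 20 = df
byte 7: (8d XOR 75) XOR 75 = f8 XOR 75 = 8d
byte 8: (46 XOR 7d) XOR 70 = 3b XOR 70 = 4b
byte 9: (4c XOR c6) XOR 64 = 8a XOR 64 = ee
byte 10: (fb XOR 2d) XOR 61 = d6 XOR 61 = b7
byte 11: (88 XOR 6e) XOR 74 = e6 XOR 74 = 92
byte 12: (33 XOR 5a) XOR 65 = 69 XOR 65 = 0c
byte 13: (2a XOR 52) XOR 20 = 78 XOR 20 = 58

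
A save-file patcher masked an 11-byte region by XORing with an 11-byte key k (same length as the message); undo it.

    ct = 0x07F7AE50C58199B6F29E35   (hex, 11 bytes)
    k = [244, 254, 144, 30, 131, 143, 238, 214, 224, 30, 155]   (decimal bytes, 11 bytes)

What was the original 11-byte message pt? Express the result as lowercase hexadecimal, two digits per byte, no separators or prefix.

XOR is its own inverse, so applying the key byte-wise gives the result directly.
07 ^ f4 = f3
f7 ^ fe = 09
ae ^ 90 = 3e
50 ^ 1e = 4e
c5 ^ 83 = 46
81 ^ 8f = 0e
99 ^ ee = 77
b6 ^ d6 = 60
f2 ^ e0 = 12
9e ^ 1e = 80
35 ^ 9b = ae

f3093e4e460e77601280ae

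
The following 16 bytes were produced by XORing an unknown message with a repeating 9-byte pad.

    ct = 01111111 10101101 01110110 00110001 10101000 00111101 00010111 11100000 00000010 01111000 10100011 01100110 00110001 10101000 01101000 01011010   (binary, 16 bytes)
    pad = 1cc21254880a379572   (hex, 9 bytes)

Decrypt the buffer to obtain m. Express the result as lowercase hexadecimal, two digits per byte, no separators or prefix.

636f646520372075706461746520626d

The 9-byte key repeats, so the effective keystream is 1c c2 12 54 88 0a 37 95 72 1c c2 12 54 88 0a 37.
byte 0: 127 ^  28 =  99
byte 1: 173 ^ 194 = 111
byte 2: 118 ^  18 = 100
byte 3:  49 ^  84 = 101
byte 4: 168 ^ 136 =  32
byte 5:  61 ^  10 =  55
byte 6:  23 ^  55 =  32
byte 7: 224 ^ 149 = 117
byte 8:   2 ^ 114 = 112
byte 9: 120 ^  28 = 100
byte 10: 163 ^ 194 =  97
byte 11: 102 ^  18 = 116
byte 12:  49 ^  84 = 101
byte 13: 168 ^ 136 =  32
byte 14: 104 ^  10 =  98
byte 15:  90 ^  55 = 109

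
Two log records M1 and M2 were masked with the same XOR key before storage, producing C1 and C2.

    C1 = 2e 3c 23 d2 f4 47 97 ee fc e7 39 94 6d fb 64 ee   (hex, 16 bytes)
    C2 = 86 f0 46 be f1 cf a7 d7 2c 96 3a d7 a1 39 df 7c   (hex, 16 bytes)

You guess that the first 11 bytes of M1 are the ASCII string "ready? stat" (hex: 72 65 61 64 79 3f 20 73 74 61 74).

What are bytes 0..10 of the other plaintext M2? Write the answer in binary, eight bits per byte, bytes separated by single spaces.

11011010 10101001 00000100 00001000 01111100 10110111 00010000 01001010 10100100 00010000 01110111

First, C1 ⊕ C2 = (M1 ⊕ K) ⊕ (M2 ⊕ K) = M1 ⊕ M2, so the key drops out. Then M2 = (M1 ⊕ M2) ⊕ M1 over the first 11 bytes.
byte 0: (2e XOR 86) XOR 72 = a8 XOR 72 = da
byte 1: (3c XOR f0) XOR 65 = cc XOR 65 = a9
byte 2: (23 XOR 46) XOR 61 = 65 XOR 61 = 04
byte 3: (d2 XOR be) XOR 64 = 6c XOR 64 = 08
byte 4: (f4 XOR f1) XOR 79 = 05 XOR 79 = 7c
byte 5: (47 XOR cf) XOR 3f = 88 XOR 3f = b7
byte 6: (97 XOR a7) XOR 20 = 30 XOR 20 = 10
byte 7: (ee XOR d7) XOR 73 = 39 XOR 73 = 4a
byte 8: (fc XOR 2c) XOR 74 = d0 XOR 74 = a4
byte 9: (e7 XOR 96) XOR 61 = 71 XOR 61 = 10
byte 10: (39 XOR 3a) XOR 74 = 03 XOR 74 = 77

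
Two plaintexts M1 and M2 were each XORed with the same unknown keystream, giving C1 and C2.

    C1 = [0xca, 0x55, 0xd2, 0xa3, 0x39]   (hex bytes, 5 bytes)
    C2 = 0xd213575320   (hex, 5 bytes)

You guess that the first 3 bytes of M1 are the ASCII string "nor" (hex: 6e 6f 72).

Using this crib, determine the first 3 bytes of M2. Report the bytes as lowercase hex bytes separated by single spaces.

76 29 f7

First, C1 ⊕ C2 = (M1 ⊕ K) ⊕ (M2 ⊕ K) = M1 ⊕ M2, so the key drops out. Then M2 = (M1 ⊕ M2) ⊕ M1 over the first 3 bytes.
byte 0: (ca ^ d2) ^ 6e = 18 ^ 6e = 76
byte 1: (55 ^ 13) ^ 6f = 46 ^ 6f = 29
byte 2: (d2 ^ 57) ^ 72 = 85 ^ 72 = f7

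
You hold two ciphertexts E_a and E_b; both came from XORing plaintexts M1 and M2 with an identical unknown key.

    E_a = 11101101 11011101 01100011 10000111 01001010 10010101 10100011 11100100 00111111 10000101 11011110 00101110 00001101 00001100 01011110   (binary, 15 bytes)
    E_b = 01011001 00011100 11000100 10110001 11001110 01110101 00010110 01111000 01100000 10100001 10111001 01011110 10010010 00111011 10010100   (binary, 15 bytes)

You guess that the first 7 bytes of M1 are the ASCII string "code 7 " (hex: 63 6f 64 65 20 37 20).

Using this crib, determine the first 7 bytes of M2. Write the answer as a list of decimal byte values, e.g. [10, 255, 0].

First, E_a ⊕ E_b = (M1 ⊕ K) ⊕ (M2 ⊕ K) = M1 ⊕ M2, so the key drops out. Then M2 = (M1 ⊕ M2) ⊕ M1 over the first 7 bytes.
byte 0: (ed XOR 59) XOR 63 = b4 XOR 63 = d7
byte 1: (dd XOR 1c) XOR 6f = c1 XOR 6f = ae
byte 2: (63 XOR c4) XOR 64 = a7 XOR 64 = c3
byte 3: (87 XOR b1) XOR 65 = 36 XOR 65 = 53
byte 4: (4a XOR ce) XOR 20 = 84 XOR 20 = a4
byte 5: (95 XOR 75) XOR 37 = e0 XOR 37 = d7
byte 6: (a3 XOR 16) XOR 20 = b5 XOR 20 = 95

[215, 174, 195, 83, 164, 215, 149]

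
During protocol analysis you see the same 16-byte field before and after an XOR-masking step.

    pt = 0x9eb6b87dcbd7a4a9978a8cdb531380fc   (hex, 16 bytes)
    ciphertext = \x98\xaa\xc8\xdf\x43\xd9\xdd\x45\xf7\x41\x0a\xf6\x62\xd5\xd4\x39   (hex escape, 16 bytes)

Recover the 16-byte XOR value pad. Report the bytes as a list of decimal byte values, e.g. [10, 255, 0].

Since ciphertext = pt ⊕ pad, XORing both sides with pt gives pad = pt ⊕ ciphertext.
byte 0: 158 ^ 152 =   6
byte 1: 182 ^ 170 =  28
byte 2: 184 ^ 200 = 112
byte 3: 125 ^ 223 = 162
byte 4: 203 ^  67 = 136
byte 5: 215 ^ 217 =  14
byte 6: 164 ^ 221 = 121
byte 7: 169 ^  69 = 236
byte 8: 151 ^ 247 =  96
byte 9: 138 ^  65 = 203
byte 10: 140 ^  10 = 134
byte 11: 219 ^ 246 =  45
byte 12:  83 ^  98 =  49
byte 13:  19 ^ 213 = 198
byte 14: 128 ^ 212 =  84
byte 15: 252 ^  57 = 197

[6, 28, 112, 162, 136, 14, 121, 236, 96, 203, 134, 45, 49, 198, 84, 197]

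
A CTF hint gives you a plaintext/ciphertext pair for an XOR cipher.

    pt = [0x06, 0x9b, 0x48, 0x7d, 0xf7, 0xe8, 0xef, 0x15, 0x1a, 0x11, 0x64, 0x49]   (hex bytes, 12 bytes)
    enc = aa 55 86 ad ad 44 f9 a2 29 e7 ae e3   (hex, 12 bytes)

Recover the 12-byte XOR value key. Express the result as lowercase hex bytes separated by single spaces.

Since enc = pt ⊕ key, XORing both sides with pt gives key = pt ⊕ enc.
06 ⊕ aa = ac
9b ⊕ 55 = ce
48 ⊕ 86 = ce
7d ⊕ ad = d0
f7 ⊕ ad = 5a
e8 ⊕ 44 = ac
ef ⊕ f9 = 16
15 ⊕ a2 = b7
1a ⊕ 29 = 33
11 ⊕ e7 = f6
64 ⊕ ae = ca
49 ⊕ e3 = aa

ac ce ce d0 5a ac 16 b7 33 f6 ca aa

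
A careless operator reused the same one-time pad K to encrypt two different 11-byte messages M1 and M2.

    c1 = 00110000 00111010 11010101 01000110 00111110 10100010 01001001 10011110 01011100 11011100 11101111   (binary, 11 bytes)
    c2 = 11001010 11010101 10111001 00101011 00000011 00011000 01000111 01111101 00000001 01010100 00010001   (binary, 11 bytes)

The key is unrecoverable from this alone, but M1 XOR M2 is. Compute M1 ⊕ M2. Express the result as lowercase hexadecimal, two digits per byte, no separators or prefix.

c1 ⊕ c2 = (M1 ⊕ K) ⊕ (M2 ⊕ K) = M1 ⊕ M2 — the shared key cancels under XOR.
30 xor ca = fa
3a xor d5 = ef
d5 xor b9 = 6c
46 xor 2b = 6d
3e xor 03 = 3d
a2 xor 18 = ba
49 xor 47 = 0e
9e xor 7d = e3
5c xor 01 = 5d
dc xor 54 = 88
ef xor 11 = fe

faef6c6d3dba0ee35d88fe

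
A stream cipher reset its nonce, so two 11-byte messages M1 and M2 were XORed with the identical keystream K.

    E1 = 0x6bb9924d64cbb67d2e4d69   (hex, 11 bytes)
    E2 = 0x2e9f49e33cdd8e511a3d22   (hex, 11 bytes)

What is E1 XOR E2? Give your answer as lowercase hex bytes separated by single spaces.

E1 ⊕ E2 = (M1 ⊕ K) ⊕ (M2 ⊕ K) = M1 ⊕ M2 — the shared key cancels under XOR.
byte 0: 107 XOR  46 =  69
byte 1: 185 XOR 159 =  38
byte 2: 146 XOR  73 = 219
byte 3:  77 XOR 227 = 174
byte 4: 100 XOR  60 =  88
byte 5: 203 XOR 221 =  22
byte 6: 182 XOR 142 =  56
byte 7: 125 XOR  81 =  44
byte 8:  46 XOR  26 =  52
byte 9:  77 XOR  61 = 112
byte 10: 105 XOR  34 =  75

45 26 db ae 58 16 38 2c 34 70 4b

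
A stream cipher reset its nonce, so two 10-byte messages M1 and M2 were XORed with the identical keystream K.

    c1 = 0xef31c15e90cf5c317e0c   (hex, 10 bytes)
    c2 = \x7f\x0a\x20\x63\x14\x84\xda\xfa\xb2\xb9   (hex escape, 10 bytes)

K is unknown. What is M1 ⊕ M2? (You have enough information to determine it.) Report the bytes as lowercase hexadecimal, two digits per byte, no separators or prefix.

903be13d844b86cbccb5

c1 ⊕ c2 = (M1 ⊕ K) ⊕ (M2 ⊕ K) = M1 ⊕ M2 — the shared key cancels under XOR.
ef ⊕ 7f = 90
31 ⊕ 0a = 3b
c1 ⊕ 20 = e1
5e ⊕ 63 = 3d
90 ⊕ 14 = 84
cf ⊕ 84 = 4b
5c ⊕ da = 86
31 ⊕ fa = cb
7e ⊕ b2 = cc
0c ⊕ b9 = b5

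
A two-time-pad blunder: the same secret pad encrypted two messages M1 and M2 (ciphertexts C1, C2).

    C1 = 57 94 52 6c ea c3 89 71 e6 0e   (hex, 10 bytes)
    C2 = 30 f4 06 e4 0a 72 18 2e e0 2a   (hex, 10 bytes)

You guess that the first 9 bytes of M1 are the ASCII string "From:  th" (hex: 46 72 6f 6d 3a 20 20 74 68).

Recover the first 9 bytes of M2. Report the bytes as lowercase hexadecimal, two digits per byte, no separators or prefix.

First, C1 ⊕ C2 = (M1 ⊕ K) ⊕ (M2 ⊕ K) = M1 ⊕ M2, so the key drops out. Then M2 = (M1 ⊕ M2) ⊕ M1 over the first 9 bytes.
byte 0: (57 ⊕ 30) ⊕ 46 = 67 ⊕ 46 = 21
byte 1: (94 ⊕ f4) ⊕ 72 = 60 ⊕ 72 = 12
byte 2: (52 ⊕ 06) ⊕ 6f = 54 ⊕ 6f = 3b
byte 3: (6c ⊕ e4) ⊕ 6d = 88 ⊕ 6d = e5
byte 4: (ea ⊕ 0a) ⊕ 3a = e0 ⊕ 3a = da
byte 5: (c3 ⊕ 72) ⊕ 20 = b1 ⊕ 20 = 91
byte 6: (89 ⊕ 18) ⊕ 20 = 91 ⊕ 20 = b1
byte 7: (71 ⊕ 2e) ⊕ 74 = 5f ⊕ 74 = 2b
byte 8: (e6 ⊕ e0) ⊕ 68 = 06 ⊕ 68 = 6e

21123be5da91b12b6e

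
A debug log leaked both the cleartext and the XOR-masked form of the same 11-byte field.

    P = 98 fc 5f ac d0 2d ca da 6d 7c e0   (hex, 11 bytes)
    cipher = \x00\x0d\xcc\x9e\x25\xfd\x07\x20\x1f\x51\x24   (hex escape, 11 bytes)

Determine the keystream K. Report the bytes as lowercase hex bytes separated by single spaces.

Since cipher = P ⊕ K, XORing both sides with P gives K = P ⊕ cipher.
98 xor 00 = 98
fc xor 0d = f1
5f xor cc = 93
ac xor 9e = 32
d0 xor 25 = f5
2d xor fd = d0
ca xor 07 = cd
da xor 20 = fa
6d xor 1f = 72
7c xor 51 = 2d
e0 xor 24 = c4

98 f1 93 32 f5 d0 cd fa 72 2d c4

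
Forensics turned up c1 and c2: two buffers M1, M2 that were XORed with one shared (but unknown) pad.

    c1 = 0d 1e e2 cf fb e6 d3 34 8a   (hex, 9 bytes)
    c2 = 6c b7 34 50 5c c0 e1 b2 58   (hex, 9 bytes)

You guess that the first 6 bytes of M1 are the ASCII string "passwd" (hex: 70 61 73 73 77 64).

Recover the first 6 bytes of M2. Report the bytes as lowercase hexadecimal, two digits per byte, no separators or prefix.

First, c1 ⊕ c2 = (M1 ⊕ K) ⊕ (M2 ⊕ K) = M1 ⊕ M2, so the key drops out. Then M2 = (M1 ⊕ M2) ⊕ M1 over the first 6 bytes.
byte 0: (0d xor 6c) xor 70 = 61 xor 70 = 11
byte 1: (1e xor b7) xor 61 = a9 xor 61 = c8
byte 2: (e2 xor 34) xor 73 = d6 xor 73 = a5
byte 3: (cf xor 50) xor 73 = 9f xor 73 = ec
byte 4: (fb xor 5c) xor 77 = a7 xor 77 = d0
byte 5: (e6 xor c0) xor 64 = 26 xor 64 = 42

11c8a5ecd042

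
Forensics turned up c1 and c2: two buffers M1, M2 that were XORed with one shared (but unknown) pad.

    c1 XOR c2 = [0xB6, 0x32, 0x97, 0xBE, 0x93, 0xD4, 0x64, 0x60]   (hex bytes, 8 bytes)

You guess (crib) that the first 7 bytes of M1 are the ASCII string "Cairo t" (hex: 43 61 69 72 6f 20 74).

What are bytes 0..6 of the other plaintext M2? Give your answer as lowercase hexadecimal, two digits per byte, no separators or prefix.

f553feccfcf410

Since c1 ⊕ c2 = M1 ⊕ M2, XORing with the guessed M1 bytes yields the corresponding M2 bytes: M2 = (c1 ⊕ c2) ⊕ M1.
b6 xor 43 = f5
32 xor 61 = 53
97 xor 69 = fe
be xor 72 = cc
93 xor 6f = fc
d4 xor 20 = f4
64 xor 74 = 10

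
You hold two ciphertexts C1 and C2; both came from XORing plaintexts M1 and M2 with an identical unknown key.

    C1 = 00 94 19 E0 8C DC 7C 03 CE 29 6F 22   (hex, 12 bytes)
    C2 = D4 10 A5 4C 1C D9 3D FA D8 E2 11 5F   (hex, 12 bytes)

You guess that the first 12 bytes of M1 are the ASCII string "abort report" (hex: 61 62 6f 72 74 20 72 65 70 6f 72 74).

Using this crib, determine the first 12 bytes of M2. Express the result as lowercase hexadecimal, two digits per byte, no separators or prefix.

First, C1 ⊕ C2 = (M1 ⊕ K) ⊕ (M2 ⊕ K) = M1 ⊕ M2, so the key drops out. Then M2 = (M1 ⊕ M2) ⊕ M1 over the first 12 bytes.
byte 0: (00 ^ d4) ^ 61 = d4 ^ 61 = b5
byte 1: (94 ^ 10) ^ 62 = 84 ^ 62 = e6
byte 2: (19 ^ a5) ^ 6f = bc ^ 6f = d3
byte 3: (e0 ^ 4c) ^ 72 = ac ^ 72 = de
byte 4: (8c ^ 1c) ^ 74 = 90 ^ 74 = e4
byte 5: (dc ^ d9) ^ 20 = 05 ^ 20 = 25
byte 6: (7c ^ 3d) ^ 72 = 41 ^ 72 = 33
byte 7: (03 ^ fa) ^ 65 = f9 ^ 65 = 9c
byte 8: (ce ^ d8) ^ 70 = 16 ^ 70 = 66
byte 9: (29 ^ e2) ^ 6f = cb ^ 6f = a4
byte 10: (6f ^ 11) ^ 72 = 7e ^ 72 = 0c
byte 11: (22 ^ 5f) ^ 74 = 7d ^ 74 = 09

b5e6d3dee425339c66a40c09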